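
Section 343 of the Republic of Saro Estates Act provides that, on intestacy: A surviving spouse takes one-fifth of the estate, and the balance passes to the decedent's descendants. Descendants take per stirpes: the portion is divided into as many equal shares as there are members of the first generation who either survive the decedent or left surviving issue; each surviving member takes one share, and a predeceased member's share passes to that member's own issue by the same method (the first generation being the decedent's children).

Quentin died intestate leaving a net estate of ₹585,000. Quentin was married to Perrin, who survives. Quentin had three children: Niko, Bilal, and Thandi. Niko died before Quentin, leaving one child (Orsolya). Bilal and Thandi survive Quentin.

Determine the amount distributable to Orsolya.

Perrin takes one-fifth of ₹585,000 = ₹117,000. The remaining ₹468,000 passes to the descendants.
The descendants' portion (₹468,000) is divided into 3 shares of ₹156,000: Bilal and Thandi each take ₹156,000; Niko's ₹156,000 share passes to Niko's issue.
Niko's share (₹156,000) passes entirely to Orsolya.

Orsolya receives ₹156,000.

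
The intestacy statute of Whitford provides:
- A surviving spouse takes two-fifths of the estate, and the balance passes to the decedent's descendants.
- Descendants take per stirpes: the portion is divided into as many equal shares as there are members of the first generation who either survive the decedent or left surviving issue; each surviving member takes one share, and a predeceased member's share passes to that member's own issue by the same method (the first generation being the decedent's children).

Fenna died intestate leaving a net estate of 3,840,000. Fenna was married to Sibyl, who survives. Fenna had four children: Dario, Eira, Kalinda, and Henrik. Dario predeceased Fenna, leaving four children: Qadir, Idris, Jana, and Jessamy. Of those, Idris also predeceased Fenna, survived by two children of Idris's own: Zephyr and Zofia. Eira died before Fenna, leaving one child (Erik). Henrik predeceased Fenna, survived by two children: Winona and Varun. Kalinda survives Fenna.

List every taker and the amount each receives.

Sibyl: 1,536,000; Qadir: 144,000; Zephyr: 72,000; Zofia: 72,000; Jana: 144,000; Jessamy: 144,000; Erik: 576,000; Kalinda: 576,000; Winona: 288,000; Varun: 288,000

Sibyl takes two-fifths of 3,840,000 = 1,536,000. The remaining 2,304,000 passes to the descendants.
The descendants' portion (2,304,000) is divided into 4 shares of 576,000: Kalinda takes 576,000; Dario's 576,000 share passes to Dario's issue; Eira's 576,000 share passes to Eira's issue; Henrik's 576,000 share passes to Henrik's issue.
Dario's share (576,000) is divided into 4 shares of 144,000: Qadir, Jana, and Jessamy each take 144,000; Idris's 144,000 share passes to Idris's issue.
Idris's share (144,000) is divided into 2 shares of 72,000: Zephyr and Zofia each take 72,000.
Eira's share (576,000) passes entirely to Erik.
Henrik's share (576,000) is divided into 2 shares of 288,000: Winona and Varun each take 288,000.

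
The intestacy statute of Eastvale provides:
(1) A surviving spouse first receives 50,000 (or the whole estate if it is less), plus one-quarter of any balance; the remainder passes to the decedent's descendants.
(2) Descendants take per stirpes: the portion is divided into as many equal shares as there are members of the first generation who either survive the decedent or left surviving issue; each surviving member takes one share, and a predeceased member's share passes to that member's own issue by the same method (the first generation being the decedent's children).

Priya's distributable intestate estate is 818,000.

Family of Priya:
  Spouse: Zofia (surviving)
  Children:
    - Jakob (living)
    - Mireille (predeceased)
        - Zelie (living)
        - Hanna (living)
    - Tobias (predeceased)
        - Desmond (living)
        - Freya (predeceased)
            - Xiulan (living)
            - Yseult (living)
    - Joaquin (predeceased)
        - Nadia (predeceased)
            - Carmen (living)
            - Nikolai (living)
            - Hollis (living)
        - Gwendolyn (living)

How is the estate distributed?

Zofia: 242,000; Jakob: 144,000; Zelie: 72,000; Hanna: 72,000; Desmond: 72,000; Xiulan: 36,000; Yseult: 36,000; Carmen: 24,000; Nikolai: 24,000; Hollis: 24,000; Gwendolyn: 72,000

Zofia first takes 50,000, leaving a balance of 768,000. Zofia then takes one-quarter of the balance (192,000), for a total of 242,000. The remaining 576,000 passes to the descendants.
The descendants' portion (576,000) is divided into 4 shares of 144,000: Jakob takes 144,000; Mireille's 144,000 share passes to Mireille's issue; Tobias's 144,000 share passes to Tobias's issue; Joaquin's 144,000 share passes to Joaquin's issue.
Mireille's share (144,000) is divided into 2 shares of 72,000: Zelie and Hanna each take 72,000.
Tobias's share (144,000) is divided into 2 shares of 72,000: Desmond takes 72,000; Freya's 72,000 share passes to Freya's issue.
Freya's share (72,000) is divided into 2 shares of 36,000: Xiulan and Yseult each take 36,000.
Joaquin's share (144,000) is divided into 2 shares of 72,000: Gwendolyn takes 72,000; Nadia's 72,000 share passes to Nadia's issue.
Nadia's share (72,000) is divided into 3 shares of 24,000: Carmen, Nikolai, and Hollis each take 24,000.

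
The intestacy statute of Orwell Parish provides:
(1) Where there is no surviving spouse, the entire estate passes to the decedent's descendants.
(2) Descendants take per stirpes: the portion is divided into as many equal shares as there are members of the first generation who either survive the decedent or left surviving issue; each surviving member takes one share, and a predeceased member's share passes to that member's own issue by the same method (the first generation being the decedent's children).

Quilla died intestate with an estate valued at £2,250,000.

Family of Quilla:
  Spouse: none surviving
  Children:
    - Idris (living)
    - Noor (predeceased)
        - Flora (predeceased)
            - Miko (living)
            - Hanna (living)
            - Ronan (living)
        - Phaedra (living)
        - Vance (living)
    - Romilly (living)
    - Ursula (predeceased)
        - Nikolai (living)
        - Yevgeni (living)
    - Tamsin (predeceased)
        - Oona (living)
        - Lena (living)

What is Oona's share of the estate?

Oona receives £225,000.

The entire £2,250,000 passes to the descendants.
That amount (£2,250,000) is divided into 5 shares of £450,000: Idris and Romilly each take £450,000; Noor's £450,000 share passes to Noor's issue; Ursula's £450,000 share passes to Ursula's issue; Tamsin's £450,000 share passes to Tamsin's issue.
Noor's share (£450,000) is divided into 3 shares of £150,000: Phaedra and Vance each take £150,000; Flora's £150,000 share passes to Flora's issue.
Flora's share (£150,000) is divided into 3 shares of £50,000: Miko, Hanna, and Ronan each take £50,000.
Ursula's share (£450,000) is divided into 2 shares of £225,000: Nikolai and Yevgeni each take £225,000.
Tamsin's share (£450,000) is divided into 2 shares of £225,000: Oona and Lena each take £225,000.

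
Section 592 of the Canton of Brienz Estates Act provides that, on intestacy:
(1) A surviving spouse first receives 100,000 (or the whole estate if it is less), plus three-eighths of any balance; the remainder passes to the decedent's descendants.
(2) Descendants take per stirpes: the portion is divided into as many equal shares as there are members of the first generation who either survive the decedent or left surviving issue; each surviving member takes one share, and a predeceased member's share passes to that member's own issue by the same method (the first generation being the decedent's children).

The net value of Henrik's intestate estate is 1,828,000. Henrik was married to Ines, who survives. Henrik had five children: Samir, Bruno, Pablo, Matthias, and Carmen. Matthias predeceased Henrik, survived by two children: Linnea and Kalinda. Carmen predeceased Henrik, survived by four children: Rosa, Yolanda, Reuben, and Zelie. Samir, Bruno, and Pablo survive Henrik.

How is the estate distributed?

Ines: 748,000; Samir: 216,000; Bruno: 216,000; Pablo: 216,000; Linnea: 108,000; Kalinda: 108,000; Rosa: 54,000; Yolanda: 54,000; Reuben: 54,000; Zelie: 54,000

Ines first takes 100,000, leaving a balance of 1,728,000. Ines then takes three-eighths of the balance (648,000), for a total of 748,000. The remaining 1,080,000 passes to the descendants.
The descendants' portion (1,080,000) is divided into 5 shares of 216,000: Samir, Bruno, and Pablo each take 216,000; Matthias's 216,000 share passes to Matthias's issue; Carmen's 216,000 share passes to Carmen's issue.
Matthias's share (216,000) is divided into 2 shares of 108,000: Linnea and Kalinda each take 108,000.
Carmen's share (216,000) is divided into 4 shares of 54,000: Rosa, Yolanda, Reuben, and Zelie each take 54,000.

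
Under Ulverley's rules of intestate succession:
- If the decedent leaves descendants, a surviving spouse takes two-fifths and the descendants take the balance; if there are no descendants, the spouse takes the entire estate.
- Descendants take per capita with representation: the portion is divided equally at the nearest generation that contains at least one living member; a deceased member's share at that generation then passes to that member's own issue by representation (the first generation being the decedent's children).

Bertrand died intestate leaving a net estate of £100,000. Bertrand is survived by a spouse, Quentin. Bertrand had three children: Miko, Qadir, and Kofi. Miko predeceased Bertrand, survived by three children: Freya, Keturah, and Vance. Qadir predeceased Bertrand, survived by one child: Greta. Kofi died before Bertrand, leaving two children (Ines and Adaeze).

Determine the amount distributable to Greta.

Quentin takes two-fifths of £100,000 = £40,000. The remaining £60,000 passes to the descendants.
No child survives, so the initial division is made at the grandchildren's generation.
The descendants' portion (£60,000) is divided into 6 shares of £10,000: Freya, Keturah, Vance, Greta, Ines, and Adaeze each take £10,000.

Greta receives £10,000.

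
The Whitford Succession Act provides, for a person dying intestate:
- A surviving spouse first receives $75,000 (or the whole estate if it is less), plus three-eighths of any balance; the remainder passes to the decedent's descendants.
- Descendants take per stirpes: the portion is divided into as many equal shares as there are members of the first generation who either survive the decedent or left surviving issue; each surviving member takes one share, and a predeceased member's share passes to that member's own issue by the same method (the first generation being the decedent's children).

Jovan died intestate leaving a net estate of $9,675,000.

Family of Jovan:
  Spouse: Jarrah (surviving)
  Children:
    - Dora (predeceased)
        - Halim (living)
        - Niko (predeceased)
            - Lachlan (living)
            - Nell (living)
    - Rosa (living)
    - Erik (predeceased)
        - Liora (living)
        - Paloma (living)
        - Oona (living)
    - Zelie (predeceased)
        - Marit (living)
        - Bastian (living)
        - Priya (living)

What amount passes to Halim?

Jarrah first takes $75,000, leaving a balance of $9,600,000. Jarrah then takes three-eighths of the balance ($3,600,000), for a total of $3,675,000. The remaining $6,000,000 passes to the descendants.
The descendants' portion ($6,000,000) is divided into 4 shares of $1,500,000: Rosa takes $1,500,000; Dora's $1,500,000 share passes to Dora's issue; Erik's $1,500,000 share passes to Erik's issue; Zelie's $1,500,000 share passes to Zelie's issue.
Dora's share ($1,500,000) is divided into 2 shares of $750,000: Halim takes $750,000; Niko's $750,000 share passes to Niko's issue.
Niko's share ($750,000) is divided into 2 shares of $375,000: Lachlan and Nell each take $375,000.
Erik's share ($1,500,000) is divided into 3 shares of $500,000: Liora, Paloma, and Oona each take $500,000.
Zelie's share ($1,500,000) is divided into 3 shares of $500,000: Marit, Bastian, and Priya each take $500,000.

Halim receives $750,000.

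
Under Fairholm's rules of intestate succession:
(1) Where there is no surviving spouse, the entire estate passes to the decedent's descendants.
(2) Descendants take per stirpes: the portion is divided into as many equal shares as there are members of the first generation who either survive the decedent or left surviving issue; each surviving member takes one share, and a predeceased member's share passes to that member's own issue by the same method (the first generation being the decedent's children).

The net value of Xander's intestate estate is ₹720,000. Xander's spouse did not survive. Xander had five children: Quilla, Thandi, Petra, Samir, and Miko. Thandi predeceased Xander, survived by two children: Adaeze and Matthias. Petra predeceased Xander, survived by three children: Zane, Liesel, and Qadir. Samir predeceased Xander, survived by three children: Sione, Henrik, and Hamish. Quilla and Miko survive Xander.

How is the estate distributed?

The entire ₹720,000 passes to the descendants.
That amount (₹720,000) is divided into 5 shares of ₹144,000: Quilla and Miko each take ₹144,000; Thandi's ₹144,000 share passes to Thandi's issue; Petra's ₹144,000 share passes to Petra's issue; Samir's ₹144,000 share passes to Samir's issue.
Thandi's share (₹144,000) is divided into 2 shares of ₹72,000: Adaeze and Matthias each take ₹72,000.
Petra's share (₹144,000) is divided into 3 shares of ₹48,000: Zane, Liesel, and Qadir each take ₹48,000.
Samir's share (₹144,000) is divided into 3 shares of ₹48,000: Sione, Henrik, and Hamish each take ₹48,000.

Quilla: ₹144,000; Adaeze: ₹72,000; Matthias: ₹72,000; Zane: ₹48,000; Liesel: ₹48,000; Qadir: ₹48,000; Sione: ₹48,000; Henrik: ₹48,000; Hamish: ₹48,000; Miko: ₹144,000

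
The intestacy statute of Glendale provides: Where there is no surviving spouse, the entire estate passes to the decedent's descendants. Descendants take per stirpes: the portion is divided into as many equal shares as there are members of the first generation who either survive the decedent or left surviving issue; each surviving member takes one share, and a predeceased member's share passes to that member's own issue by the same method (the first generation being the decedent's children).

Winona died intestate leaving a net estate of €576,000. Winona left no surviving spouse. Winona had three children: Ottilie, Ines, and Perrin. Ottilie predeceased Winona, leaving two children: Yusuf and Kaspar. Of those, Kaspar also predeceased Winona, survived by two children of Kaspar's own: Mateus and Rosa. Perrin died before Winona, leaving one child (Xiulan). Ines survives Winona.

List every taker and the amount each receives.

Yusuf: €96,000; Mateus: €48,000; Rosa: €48,000; Ines: €192,000; Xiulan: €192,000

The entire €576,000 passes to the descendants.
That amount (€576,000) is divided into 3 shares of €192,000: Ines takes €192,000; Ottilie's €192,000 share passes to Ottilie's issue; Perrin's €192,000 share passes to Perrin's issue.
Ottilie's share (€192,000) is divided into 2 shares of €96,000: Yusuf takes €96,000; Kaspar's €96,000 share passes to Kaspar's issue.
Kaspar's share (€96,000) is divided into 2 shares of €48,000: Mateus and Rosa each take €48,000.
Perrin's share (€192,000) passes entirely to Xiulan.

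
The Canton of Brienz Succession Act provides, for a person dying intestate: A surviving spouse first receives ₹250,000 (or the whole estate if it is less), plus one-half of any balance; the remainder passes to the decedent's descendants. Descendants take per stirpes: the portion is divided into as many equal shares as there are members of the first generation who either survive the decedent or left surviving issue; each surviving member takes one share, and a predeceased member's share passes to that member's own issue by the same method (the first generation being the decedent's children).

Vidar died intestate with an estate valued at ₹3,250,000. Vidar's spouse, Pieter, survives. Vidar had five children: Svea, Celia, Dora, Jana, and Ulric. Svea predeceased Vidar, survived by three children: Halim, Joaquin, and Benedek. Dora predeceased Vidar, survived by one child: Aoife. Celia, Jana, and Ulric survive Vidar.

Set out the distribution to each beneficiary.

Pieter first takes ₹250,000, leaving a balance of ₹3,000,000. Pieter then takes one-half of the balance (₹1,500,000), for a total of ₹1,750,000. The remaining ₹1,500,000 passes to the descendants.
The descendants' portion (₹1,500,000) is divided into 5 shares of ₹300,000: Celia, Jana, and Ulric each take ₹300,000; Svea's ₹300,000 share passes to Svea's issue; Dora's ₹300,000 share passes to Dora's issue.
Svea's share (₹300,000) is divided into 3 shares of ₹100,000: Halim, Joaquin, and Benedek each take ₹100,000.
Dora's share (₹300,000) passes entirely to Aoife.

Pieter: ₹1,750,000; Halim: ₹100,000; Joaquin: ₹100,000; Benedek: ₹100,000; Celia: ₹300,000; Aoife: ₹300,000; Jana: ₹300,000; Ulric: ₹300,000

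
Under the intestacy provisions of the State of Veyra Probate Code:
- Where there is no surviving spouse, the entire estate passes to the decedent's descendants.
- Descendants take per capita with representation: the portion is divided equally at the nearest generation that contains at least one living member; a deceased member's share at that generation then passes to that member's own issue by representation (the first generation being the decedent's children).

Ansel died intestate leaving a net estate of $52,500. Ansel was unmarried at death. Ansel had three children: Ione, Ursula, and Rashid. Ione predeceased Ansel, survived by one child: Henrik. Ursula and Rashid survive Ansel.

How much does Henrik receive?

Henrik receives $17,500.

The entire $52,500 passes to the descendants.
That amount ($52,500) is divided into 3 shares of $17,500: Ursula and Rashid each take $17,500; Ione's $17,500 share passes to Ione's issue.
Ione's share ($17,500) passes entirely to Henrik.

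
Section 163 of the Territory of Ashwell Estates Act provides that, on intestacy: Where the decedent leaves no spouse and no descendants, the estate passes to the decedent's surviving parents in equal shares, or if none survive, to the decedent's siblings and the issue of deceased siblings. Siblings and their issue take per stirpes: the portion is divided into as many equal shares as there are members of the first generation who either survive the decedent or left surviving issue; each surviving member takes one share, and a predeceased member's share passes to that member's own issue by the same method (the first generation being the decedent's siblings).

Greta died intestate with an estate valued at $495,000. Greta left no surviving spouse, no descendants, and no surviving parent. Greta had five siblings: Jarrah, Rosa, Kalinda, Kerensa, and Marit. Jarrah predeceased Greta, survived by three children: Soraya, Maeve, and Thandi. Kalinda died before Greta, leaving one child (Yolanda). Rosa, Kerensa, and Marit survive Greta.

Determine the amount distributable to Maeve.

The entire $495,000 passes to the siblings and their issue.
That amount ($495,000) is divided into 5 shares of $99,000: Rosa, Kerensa, and Marit each take $99,000; Jarrah's $99,000 share passes to Jarrah's issue; Kalinda's $99,000 share passes to Kalinda's issue.
Jarrah's share ($99,000) is divided into 3 shares of $33,000: Soraya, Maeve, and Thandi each take $33,000.
Kalinda's share ($99,000) passes entirely to Yolanda.

Maeve receives $33,000.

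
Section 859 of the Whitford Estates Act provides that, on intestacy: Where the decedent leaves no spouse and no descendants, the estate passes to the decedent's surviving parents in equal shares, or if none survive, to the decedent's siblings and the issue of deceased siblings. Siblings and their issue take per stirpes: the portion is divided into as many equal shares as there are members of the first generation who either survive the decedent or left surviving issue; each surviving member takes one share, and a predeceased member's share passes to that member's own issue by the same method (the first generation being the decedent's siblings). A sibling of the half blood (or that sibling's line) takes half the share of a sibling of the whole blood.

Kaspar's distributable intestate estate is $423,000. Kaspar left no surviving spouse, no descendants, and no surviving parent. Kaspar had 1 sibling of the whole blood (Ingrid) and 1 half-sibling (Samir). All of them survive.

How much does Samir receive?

Samir receives $141,000.

The entire $423,000 passes to the siblings and their issue.
Counting each half-blood sibling's line as half a unit, there are 3/2 units in $423,000, so one unit is $282,000. Whole-blood lines (Ingrid) take $282,000 each; half-blood lines (Samir) take $141,000 each.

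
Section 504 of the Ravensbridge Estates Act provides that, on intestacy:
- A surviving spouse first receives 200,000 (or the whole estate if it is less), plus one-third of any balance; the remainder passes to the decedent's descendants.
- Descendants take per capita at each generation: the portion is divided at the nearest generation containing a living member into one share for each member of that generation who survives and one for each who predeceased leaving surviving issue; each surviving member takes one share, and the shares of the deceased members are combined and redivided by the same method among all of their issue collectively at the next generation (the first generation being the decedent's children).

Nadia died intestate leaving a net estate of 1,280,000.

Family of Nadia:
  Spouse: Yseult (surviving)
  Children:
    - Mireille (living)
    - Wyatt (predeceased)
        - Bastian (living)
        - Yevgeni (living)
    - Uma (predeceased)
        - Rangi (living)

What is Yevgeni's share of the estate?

Yseult first takes 200,000, leaving a balance of 1,080,000. Yseult then takes one-third of the balance (360,000), for a total of 560,000. The remaining 720,000 passes to the descendants.
The descendants' portion (720,000) is divided at the children's generation into 3 shares of 240,000. Mireille takes 240,000. The 2 shares of the deceased (Wyatt and Uma) are combined into a pool of 480,000.
That pool (480,000) is divided at the grandchildren's generation equally among Bastian, Yevgeni, and Rangi: 160,000 each.

Yevgeni receives 160,000.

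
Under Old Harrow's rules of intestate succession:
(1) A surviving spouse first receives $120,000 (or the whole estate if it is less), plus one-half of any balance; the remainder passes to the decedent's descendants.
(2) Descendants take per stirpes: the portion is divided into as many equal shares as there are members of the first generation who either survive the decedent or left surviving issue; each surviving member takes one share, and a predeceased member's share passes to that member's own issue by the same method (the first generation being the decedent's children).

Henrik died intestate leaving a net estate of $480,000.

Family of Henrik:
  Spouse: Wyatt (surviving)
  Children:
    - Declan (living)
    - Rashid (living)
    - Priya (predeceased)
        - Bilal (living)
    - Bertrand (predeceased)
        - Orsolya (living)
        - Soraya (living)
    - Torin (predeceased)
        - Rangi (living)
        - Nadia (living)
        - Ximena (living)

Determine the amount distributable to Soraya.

Soraya receives $18,000.

Wyatt first takes $120,000, leaving a balance of $360,000. Wyatt then takes one-half of the balance ($180,000), for a total of $300,000. The remaining $180,000 passes to the descendants.
The descendants' portion ($180,000) is divided into 5 shares of $36,000: Declan and Rashid each take $36,000; Priya's $36,000 share passes to Priya's issue; Bertrand's $36,000 share passes to Bertrand's issue; Torin's $36,000 share passes to Torin's issue.
Priya's share ($36,000) passes entirely to Bilal.
Bertrand's share ($36,000) is divided into 2 shares of $18,000: Orsolya and Soraya each take $18,000.
Torin's share ($36,000) is divided into 3 shares of $12,000: Rangi, Nadia, and Ximena each take $12,000.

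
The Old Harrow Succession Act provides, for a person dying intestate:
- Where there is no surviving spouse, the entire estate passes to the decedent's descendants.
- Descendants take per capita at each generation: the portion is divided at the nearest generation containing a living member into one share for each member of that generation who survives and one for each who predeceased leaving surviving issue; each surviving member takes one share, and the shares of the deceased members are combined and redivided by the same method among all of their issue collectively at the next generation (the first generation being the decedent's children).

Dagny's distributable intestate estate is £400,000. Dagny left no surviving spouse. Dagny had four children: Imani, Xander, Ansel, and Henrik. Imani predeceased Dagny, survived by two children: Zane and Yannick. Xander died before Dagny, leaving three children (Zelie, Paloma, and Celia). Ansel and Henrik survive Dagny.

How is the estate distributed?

The entire £400,000 passes to the descendants.
That amount (£400,000) is divided at the children's generation into 4 shares of £100,000. Ansel and Henrik each take £100,000. The 2 shares of the deceased (Imani and Xander) are combined into a pool of £200,000.
That pool (£200,000) is divided at the grandchildren's generation equally among Zane, Yannick, Zelie, Paloma, and Celia: £40,000 each.

Zane: £40,000; Yannick: £40,000; Zelie: £40,000; Paloma: £40,000; Celia: £40,000; Ansel: £100,000; Henrik: £100,000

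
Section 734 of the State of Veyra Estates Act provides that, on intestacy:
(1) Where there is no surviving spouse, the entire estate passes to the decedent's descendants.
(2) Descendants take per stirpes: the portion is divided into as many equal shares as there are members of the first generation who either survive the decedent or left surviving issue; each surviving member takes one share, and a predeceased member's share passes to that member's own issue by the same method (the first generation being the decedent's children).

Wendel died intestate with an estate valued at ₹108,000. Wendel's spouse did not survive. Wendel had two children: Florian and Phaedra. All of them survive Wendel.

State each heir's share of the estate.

The entire ₹108,000 passes to the descendants.
That amount (₹108,000) is divided into 2 shares of ₹54,000: Florian and Phaedra each take ₹54,000.

Florian: ₹54,000; Phaedra: ₹54,000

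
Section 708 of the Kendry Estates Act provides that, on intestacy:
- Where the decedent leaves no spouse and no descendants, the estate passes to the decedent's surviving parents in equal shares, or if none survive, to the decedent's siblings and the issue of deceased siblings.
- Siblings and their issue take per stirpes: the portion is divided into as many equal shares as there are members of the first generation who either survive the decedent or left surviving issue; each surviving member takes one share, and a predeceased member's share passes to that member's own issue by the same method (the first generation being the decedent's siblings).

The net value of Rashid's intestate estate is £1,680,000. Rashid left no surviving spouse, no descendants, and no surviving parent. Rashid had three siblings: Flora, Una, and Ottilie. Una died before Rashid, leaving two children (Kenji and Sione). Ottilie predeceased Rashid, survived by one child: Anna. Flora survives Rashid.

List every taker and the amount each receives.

The entire £1,680,000 passes to the siblings and their issue.
That amount (£1,680,000) is divided into 3 shares of £560,000: Flora takes £560,000; Una's £560,000 share passes to Una's issue; Ottilie's £560,000 share passes to Ottilie's issue.
Una's share (£560,000) is divided into 2 shares of £280,000: Kenji and Sione each take £280,000.
Ottilie's share (£560,000) passes entirely to Anna.

Flora: £560,000; Kenji: £280,000; Sione: £280,000; Anna: £560,000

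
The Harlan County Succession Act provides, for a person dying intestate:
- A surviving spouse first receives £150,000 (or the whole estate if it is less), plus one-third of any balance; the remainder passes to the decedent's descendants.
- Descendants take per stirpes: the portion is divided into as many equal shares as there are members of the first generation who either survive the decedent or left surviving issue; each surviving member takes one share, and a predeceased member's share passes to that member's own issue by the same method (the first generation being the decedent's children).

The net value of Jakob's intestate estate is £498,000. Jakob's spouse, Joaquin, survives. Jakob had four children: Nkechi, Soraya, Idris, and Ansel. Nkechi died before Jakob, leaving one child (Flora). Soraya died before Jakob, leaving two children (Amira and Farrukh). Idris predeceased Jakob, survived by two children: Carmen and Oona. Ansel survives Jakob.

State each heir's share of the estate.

Joaquin first takes £150,000, leaving a balance of £348,000. Joaquin then takes one-third of the balance (£116,000), for a total of £266,000. The remaining £232,000 passes to the descendants.
The descendants' portion (£232,000) is divided into 4 shares of £58,000: Ansel takes £58,000; Nkechi's £58,000 share passes to Nkechi's issue; Soraya's £58,000 share passes to Soraya's issue; Idris's £58,000 share passes to Idris's issue.
Nkechi's share (£58,000) passes entirely to Flora.
Soraya's share (£58,000) is divided into 2 shares of £29,000: Amira and Farrukh each take £29,000.
Idris's share (£58,000) is divided into 2 shares of £29,000: Carmen and Oona each take £29,000.

Joaquin: £266,000; Flora: £58,000; Amira: £29,000; Farrukh: £29,000; Carmen: £29,000; Oona: £29,000; Ansel: £58,000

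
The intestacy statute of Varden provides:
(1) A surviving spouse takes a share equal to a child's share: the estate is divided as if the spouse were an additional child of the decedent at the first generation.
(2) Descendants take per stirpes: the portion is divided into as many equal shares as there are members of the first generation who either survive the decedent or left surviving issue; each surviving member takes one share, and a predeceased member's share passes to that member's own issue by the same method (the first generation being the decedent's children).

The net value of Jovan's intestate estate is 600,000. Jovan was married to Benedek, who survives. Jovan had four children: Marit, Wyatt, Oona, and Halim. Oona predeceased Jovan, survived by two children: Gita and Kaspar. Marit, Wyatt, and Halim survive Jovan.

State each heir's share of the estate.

Benedek: 120,000; Marit: 120,000; Wyatt: 120,000; Gita: 60,000; Kaspar: 60,000; Halim: 120,000

The spouse counts as an additional share at the children's level, so there are 5 primary shares of 120,000. Benedek takes one such share (120,000).
The children's combined portion (480,000) is divided into 4 shares of 120,000: Marit, Wyatt, and Halim each take 120,000; Oona's 120,000 share passes to Oona's issue.
Oona's share (120,000) is divided into 2 shares of 60,000: Gita and Kaspar each take 60,000.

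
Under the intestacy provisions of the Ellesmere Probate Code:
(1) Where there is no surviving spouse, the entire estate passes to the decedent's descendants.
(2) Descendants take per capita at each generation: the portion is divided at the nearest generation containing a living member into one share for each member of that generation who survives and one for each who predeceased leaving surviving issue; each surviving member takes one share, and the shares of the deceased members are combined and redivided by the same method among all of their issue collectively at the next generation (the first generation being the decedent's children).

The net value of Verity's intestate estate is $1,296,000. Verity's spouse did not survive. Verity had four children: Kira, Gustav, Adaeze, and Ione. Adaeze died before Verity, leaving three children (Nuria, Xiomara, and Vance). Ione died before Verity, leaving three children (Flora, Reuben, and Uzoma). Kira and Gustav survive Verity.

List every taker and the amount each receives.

Kira: $324,000; Gustav: $324,000; Nuria: $108,000; Xiomara: $108,000; Vance: $108,000; Flora: $108,000; Reuben: $108,000; Uzoma: $108,000

The entire $1,296,000 passes to the descendants.
That amount ($1,296,000) is divided at the children's generation into 4 shares of $324,000. Kira and Gustav each take $324,000. The 2 shares of the deceased (Adaeze and Ione) are combined into a pool of $648,000.
That pool ($648,000) is divided at the grandchildren's generation equally among Nuria, Xiomara, Vance, Flora, Reuben, and Uzoma: $108,000 each.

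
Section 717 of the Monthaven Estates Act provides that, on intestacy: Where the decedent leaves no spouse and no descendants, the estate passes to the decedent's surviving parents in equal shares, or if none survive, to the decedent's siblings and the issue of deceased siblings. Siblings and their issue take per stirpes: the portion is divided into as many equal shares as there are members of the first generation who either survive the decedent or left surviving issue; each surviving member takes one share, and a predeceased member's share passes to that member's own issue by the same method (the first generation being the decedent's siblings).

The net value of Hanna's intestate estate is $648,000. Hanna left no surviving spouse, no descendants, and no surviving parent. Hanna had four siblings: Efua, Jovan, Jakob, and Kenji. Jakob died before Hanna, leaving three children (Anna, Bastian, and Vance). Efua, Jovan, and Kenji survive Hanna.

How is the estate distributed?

Efua: $162,000; Jovan: $162,000; Anna: $54,000; Bastian: $54,000; Vance: $54,000; Kenji: $162,000

The entire $648,000 passes to the siblings and their issue.
That amount ($648,000) is divided into 4 shares of $162,000: Efua, Jovan, and Kenji each take $162,000; Jakob's $162,000 share passes to Jakob's issue.
Jakob's share ($162,000) is divided into 3 shares of $54,000: Anna, Bastian, and Vance each take $54,000.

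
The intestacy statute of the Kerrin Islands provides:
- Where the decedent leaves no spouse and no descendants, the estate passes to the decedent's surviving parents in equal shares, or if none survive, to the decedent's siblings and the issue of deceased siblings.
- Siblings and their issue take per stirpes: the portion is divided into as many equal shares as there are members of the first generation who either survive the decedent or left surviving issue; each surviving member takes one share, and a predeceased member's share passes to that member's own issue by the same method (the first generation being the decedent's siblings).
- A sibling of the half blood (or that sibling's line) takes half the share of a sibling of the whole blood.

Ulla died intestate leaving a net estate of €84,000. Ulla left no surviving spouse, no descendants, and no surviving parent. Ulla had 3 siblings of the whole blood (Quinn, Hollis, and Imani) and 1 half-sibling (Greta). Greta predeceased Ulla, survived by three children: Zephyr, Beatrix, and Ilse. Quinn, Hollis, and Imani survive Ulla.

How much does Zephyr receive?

Zephyr receives €4,000.

The entire €84,000 passes to the siblings and their issue.
Counting each half-blood sibling's line as half a unit, there are 7/2 units in €84,000, so one unit is €24,000. Whole-blood lines (Quinn, Hollis, and Imani) take €24,000 each; half-blood lines (Greta) take €12,000 each.
Greta's share (€12,000) is divided into 3 shares of €4,000: Zephyr, Beatrix, and Ilse each take €4,000.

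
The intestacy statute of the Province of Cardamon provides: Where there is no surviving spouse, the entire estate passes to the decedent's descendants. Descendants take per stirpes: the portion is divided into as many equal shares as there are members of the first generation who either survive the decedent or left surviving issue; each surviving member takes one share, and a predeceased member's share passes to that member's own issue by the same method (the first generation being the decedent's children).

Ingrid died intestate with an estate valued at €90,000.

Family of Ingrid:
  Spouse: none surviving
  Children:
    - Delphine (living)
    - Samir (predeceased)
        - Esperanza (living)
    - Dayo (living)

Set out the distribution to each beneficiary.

Delphine: €30,000; Esperanza: €30,000; Dayo: €30,000

The entire €90,000 passes to the descendants.
That amount (€90,000) is divided into 3 shares of €30,000: Delphine and Dayo each take €30,000; Samir's €30,000 share passes to Samir's issue.
Samir's share (€30,000) passes entirely to Esperanza.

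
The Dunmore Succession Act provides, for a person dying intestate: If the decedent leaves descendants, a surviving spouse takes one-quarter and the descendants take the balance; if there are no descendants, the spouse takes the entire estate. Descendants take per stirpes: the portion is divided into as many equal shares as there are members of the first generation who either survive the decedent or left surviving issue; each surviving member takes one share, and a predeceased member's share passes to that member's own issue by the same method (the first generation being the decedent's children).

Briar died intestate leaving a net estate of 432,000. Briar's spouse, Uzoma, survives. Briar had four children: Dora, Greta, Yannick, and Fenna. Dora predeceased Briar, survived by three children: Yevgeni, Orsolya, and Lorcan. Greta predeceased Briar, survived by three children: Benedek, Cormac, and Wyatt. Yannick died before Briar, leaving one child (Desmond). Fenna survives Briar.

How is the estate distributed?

Uzoma takes one-quarter of 432,000 = 108,000. The remaining 324,000 passes to the descendants.
The descendants' portion (324,000) is divided into 4 shares of 81,000: Fenna takes 81,000; Dora's 81,000 share passes to Dora's issue; Greta's 81,000 share passes to Greta's issue; Yannick's 81,000 share passes to Yannick's issue.
Dora's share (81,000) is divided into 3 shares of 27,000: Yevgeni, Orsolya, and Lorcan each take 27,000.
Greta's share (81,000) is divided into 3 shares of 27,000: Benedek, Cormac, and Wyatt each take 27,000.
Yannick's share (81,000) passes entirely to Desmond.

Uzoma: 108,000; Yevgeni: 27,000; Orsolya: 27,000; Lorcan: 27,000; Benedek: 27,000; Cormac: 27,000; Wyatt: 27,000; Desmond: 81,000; Fenna: 81,000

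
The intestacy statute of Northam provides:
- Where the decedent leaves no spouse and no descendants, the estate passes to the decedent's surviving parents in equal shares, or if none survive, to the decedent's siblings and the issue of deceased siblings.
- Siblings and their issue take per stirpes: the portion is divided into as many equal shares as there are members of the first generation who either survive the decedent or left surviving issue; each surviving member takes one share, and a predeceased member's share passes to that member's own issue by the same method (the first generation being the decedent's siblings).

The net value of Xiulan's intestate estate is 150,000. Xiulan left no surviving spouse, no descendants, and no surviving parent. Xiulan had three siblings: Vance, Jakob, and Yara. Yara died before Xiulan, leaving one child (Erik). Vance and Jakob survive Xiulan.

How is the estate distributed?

The entire 150,000 passes to the siblings and their issue.
That amount (150,000) is divided into 3 shares of 50,000: Vance and Jakob each take 50,000; Yara's 50,000 share passes to Yara's issue.
Yara's share (50,000) passes entirely to Erik.

Vance: 50,000; Jakob: 50,000; Erik: 50,000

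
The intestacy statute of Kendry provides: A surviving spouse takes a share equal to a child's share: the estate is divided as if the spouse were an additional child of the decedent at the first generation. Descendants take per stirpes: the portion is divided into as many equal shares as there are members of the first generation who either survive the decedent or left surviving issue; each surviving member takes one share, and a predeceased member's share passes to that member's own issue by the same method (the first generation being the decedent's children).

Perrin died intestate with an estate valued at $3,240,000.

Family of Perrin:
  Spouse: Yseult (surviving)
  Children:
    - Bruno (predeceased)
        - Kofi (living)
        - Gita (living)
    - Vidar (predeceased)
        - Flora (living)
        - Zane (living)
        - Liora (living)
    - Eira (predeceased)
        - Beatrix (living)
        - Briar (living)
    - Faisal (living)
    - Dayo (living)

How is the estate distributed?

Yseult: $540,000; Kofi: $270,000; Gita: $270,000; Flora: $180,000; Zane: $180,000; Liora: $180,000; Beatrix: $270,000; Briar: $270,000; Faisal: $540,000; Dayo: $540,000

The spouse counts as an additional share at the children's level, so there are 6 primary shares of $540,000. Yseult takes one such share ($540,000).
The children's combined portion ($2,700,000) is divided into 5 shares of $540,000: Faisal and Dayo each take $540,000; Bruno's $540,000 share passes to Bruno's issue; Vidar's $540,000 share passes to Vidar's issue; Eira's $540,000 share passes to Eira's issue.
Bruno's share ($540,000) is divided into 2 shares of $270,000: Kofi and Gita each take $270,000.
Vidar's share ($540,000) is divided into 3 shares of $180,000: Flora, Zane, and Liora each take $180,000.
Eira's share ($540,000) is divided into 2 shares of $270,000: Beatrix and Briar each take $270,000.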